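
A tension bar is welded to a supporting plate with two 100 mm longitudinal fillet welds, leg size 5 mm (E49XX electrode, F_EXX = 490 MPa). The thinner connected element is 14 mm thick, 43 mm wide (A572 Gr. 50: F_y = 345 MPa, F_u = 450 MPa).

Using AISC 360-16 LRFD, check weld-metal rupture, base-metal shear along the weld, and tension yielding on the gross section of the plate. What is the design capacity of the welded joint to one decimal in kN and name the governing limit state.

Weld metal: throat = 0.707×5 = 3.535 mm, L = 2×100 = 200 mm. φR_n = 0.75 × 0.6 × 490 × 3.535 × 200 = 155.9 kN.
Base metal shear (14 mm plate): yield φR_n = 1.0×0.6×345×14×200 = 579.6 kN; rupture φR_n = 0.75×0.6×450×14×200 = 567.0 kN; take 567.0 kN (rupture).
Tension yield (gross): A_g = 43×14 = 602 mm². φR_n = 0.90 × 345 × 602 = 186.9 kN.
Governing: min(155.9, 567.0, 186.9) = 155.9 kN → weld metal.

155.9 kN (weld metal governs)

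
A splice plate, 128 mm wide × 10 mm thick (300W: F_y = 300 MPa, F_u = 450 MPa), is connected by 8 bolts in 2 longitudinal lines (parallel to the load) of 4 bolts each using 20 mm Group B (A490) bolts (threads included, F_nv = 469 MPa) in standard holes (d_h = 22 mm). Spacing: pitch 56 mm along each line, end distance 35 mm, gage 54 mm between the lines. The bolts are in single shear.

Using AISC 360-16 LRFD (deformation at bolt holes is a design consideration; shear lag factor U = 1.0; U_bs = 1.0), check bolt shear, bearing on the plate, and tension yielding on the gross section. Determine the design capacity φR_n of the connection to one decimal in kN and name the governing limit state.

Bolt shear: A_b = π(20)²/4 = 314.16 mm². φR_n = 0.75 × 469 × 314.16 × 8 × 1 = 884.0 kN.
Bearing (10 mm plate, F_u = 450 MPa): end bolts L_c = 35 − 22/2 = 24, R_n = min(1.2×24×10×450, 2.4×20×10×450) = 129.6 kN/bolt; interior L_c = 56 − 22 = 34, R_n = 183.6 kN/bolt. φR_n = 0.75 × (2×129.6 + 6×183.6) = 1020.6 kN.
Tension yield (gross): A_g = 128×10 = 1280 mm². φR_n = 0.90 × 300 × 1280 = 345.6 kN.
Governing: min(884.0, 1020.6, 345.6) = 345.6 kN → gross-section yield.

345.6 kN (gross-section yield governs)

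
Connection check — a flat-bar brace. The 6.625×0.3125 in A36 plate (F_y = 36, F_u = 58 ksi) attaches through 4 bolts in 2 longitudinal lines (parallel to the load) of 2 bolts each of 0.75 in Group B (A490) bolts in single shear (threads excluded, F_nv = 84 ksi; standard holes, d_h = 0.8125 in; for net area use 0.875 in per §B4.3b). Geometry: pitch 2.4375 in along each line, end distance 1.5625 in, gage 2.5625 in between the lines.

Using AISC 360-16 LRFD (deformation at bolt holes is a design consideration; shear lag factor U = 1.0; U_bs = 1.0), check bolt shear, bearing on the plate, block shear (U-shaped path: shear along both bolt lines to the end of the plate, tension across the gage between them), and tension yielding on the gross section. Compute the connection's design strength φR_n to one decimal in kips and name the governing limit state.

Bolt shear: A_b = π(0.75)²/4 = 0.44179 in². φR_n = 0.75 × 84 × 0.44179 × 4 × 1 = 111.3 kips.
Bearing (0.3125 in plate, F_u = 58 ksi): end bolts L_c = 1.5625 − 0.8125/2 = 1.15625, R_n = min(1.2×1.15625×0.3125×58, 2.4×0.75×0.3125×58) = 25.148 kips/bolt; interior L_c = 2.4375 − 0.8125 = 1.625, R_n = 32.625 kips/bolt. φR_n = 0.75 × (2×25.148 + 2×32.625) = 86.7 kips.
Block shear: shear path 2×[1.5625+1×2.4375] = 2×4 in, A_gv = 2.5, A_nv = 2×(4 − 1.5×0.875)×0.3125 = 1.6797 in²; tension across gage: (2.5625 − 1×0.875)×0.3125 = 0.52734 in². R_n = min(0.6×58×1.6797, 0.6×36×2.5) + 1.0×58×0.52734 = min(58.454, 54) + 30.586 = 84.586 kips. φR_n = 0.75 × 84.586 = 63.4 kips.
Tension yield (gross): A_g = 6.625×0.3125 = 2.0703 in². φR_n = 0.90 × 36 × 2.0703 = 67.1 kips.
Governing: min(111.3, 86.7, 63.4, 67.1) = 63.4 kips → block shear.

63.4 kips (block shear governs)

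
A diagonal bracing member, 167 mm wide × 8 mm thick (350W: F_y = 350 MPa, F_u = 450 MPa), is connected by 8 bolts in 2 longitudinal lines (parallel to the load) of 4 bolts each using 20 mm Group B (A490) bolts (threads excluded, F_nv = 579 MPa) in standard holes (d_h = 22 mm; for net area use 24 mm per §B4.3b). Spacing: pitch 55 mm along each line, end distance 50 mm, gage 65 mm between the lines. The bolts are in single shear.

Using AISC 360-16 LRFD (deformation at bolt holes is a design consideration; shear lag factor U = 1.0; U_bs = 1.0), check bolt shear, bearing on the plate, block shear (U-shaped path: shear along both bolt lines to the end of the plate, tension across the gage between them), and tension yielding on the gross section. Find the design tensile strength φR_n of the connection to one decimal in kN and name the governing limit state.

Bolt shear: A_b = π(20)²/4 = 314.16 mm². φR_n = 0.75 × 579 × 314.16 × 8 × 1 = 1091.4 kN.
Bearing (8 mm plate, F_u = 450 MPa): end bolts L_c = 50 − 22/2 = 39, R_n = min(1.2×39×8×450, 2.4×20×8×450) = 168.48 kN/bolt; interior L_c = 55 − 22 = 33, R_n = 142.56 kN/bolt. φR_n = 0.75 × (2×168.48 + 6×142.56) = 894.2 kN.
Block shear: shear path 2×[50+3×55] = 2×215 mm, A_gv = 3440, A_nv = 2×(215 − 3.5×24)×8 = 2096 mm²; tension across gage: (65 − 1×24)×8 = 328 mm². R_n = min(0.6×450×2096, 0.6×350×3440) + 1.0×450×328 = min(565.92, 722.4) + 147.6 = 713.52 kN. φR_n = 0.75 × 713.52 = 535.1 kN.
Tension yield (gross): A_g = 167×8 = 1336 mm². φR_n = 0.90 × 350 × 1336 = 420.8 kN.
Governing: min(1091.4, 894.2, 535.1, 420.8) = 420.8 kN → gross-section yield.

420.8 kN (gross-section yield governs)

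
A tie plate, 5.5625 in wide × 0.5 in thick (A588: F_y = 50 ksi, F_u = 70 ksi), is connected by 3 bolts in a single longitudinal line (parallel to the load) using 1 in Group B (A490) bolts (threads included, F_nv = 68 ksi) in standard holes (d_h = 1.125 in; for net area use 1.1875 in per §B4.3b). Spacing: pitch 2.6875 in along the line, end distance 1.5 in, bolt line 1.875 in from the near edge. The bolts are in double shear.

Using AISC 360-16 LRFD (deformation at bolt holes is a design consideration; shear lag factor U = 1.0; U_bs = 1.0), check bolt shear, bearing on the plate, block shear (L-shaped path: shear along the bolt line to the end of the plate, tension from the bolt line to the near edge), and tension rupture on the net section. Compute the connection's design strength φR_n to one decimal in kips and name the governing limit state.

95.2 kips (block shear governs)

Bolt shear: A_b = π(1)²/4 = 0.7854 in². φR_n = 0.75 × 68 × 0.7854 × 3 × 2 = 240.3 kips.
Bearing (0.5 in plate, F_u = 70 ksi): end bolts L_c = 1.5 − 1.125/2 = 0.9375, R_n = min(1.2×0.9375×0.5×70, 2.4×1×0.5×70) = 39.375 kips/bolt; interior L_c = 2.6875 − 1.125 = 1.5625, R_n = 65.625 kips/bolt. φR_n = 0.75 × (1×39.375 + 2×65.625) = 128.0 kips.
Block shear: shear path 1×[1.5+2×2.6875] = 1×6.875 in, A_gv = 3.4375, A_nv = 1×(6.875 − 2.5×1.1875)×0.5 = 1.9531 in²; tension to near edge: (1.875 − 0.5×1.1875)×0.5 = 0.64063 in². R_n = min(0.6×70×1.9531, 0.6×50×3.4375) + 1.0×70×0.64063 = min(82.03, 103.13) + 44.844 = 126.87 kips. φR_n = 0.75 × 126.87 = 95.2 kips.
Tension rupture (net): A_n = (5.5625 − 1×1.1875)×0.5 = 2.1875 in² (U = 1.0, A_e = A_n). φR_n = 0.75 × 70 × 2.1875 = 114.8 kips.
Governing: min(240.3, 128.0, 95.2, 114.8) = 95.2 kips → block shear.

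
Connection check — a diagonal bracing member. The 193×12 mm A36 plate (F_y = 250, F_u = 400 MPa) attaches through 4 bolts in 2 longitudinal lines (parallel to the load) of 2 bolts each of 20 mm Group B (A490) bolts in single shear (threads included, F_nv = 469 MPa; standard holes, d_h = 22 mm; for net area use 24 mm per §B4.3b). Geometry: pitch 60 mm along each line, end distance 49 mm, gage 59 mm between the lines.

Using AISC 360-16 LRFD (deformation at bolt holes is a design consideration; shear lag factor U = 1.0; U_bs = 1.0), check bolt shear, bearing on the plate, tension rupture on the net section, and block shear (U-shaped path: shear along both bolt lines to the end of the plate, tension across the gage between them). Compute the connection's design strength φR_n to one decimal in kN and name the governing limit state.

Bolt shear: A_b = π(20)²/4 = 314.16 mm². φR_n = 0.75 × 469 × 314.16 × 4 × 1 = 442.0 kN.
Bearing (12 mm plate, F_u = 400 MPa): end bolts L_c = 49 − 22/2 = 38, R_n = min(1.2×38×12×400, 2.4×20×12×400) = 218.88 kN/bolt; interior L_c = 60 − 22 = 38, R_n = 218.88 kN/bolt. φR_n = 0.75 × (2×218.88 + 2×218.88) = 656.6 kN.
Tension rupture (net): A_n = (193 − 2×24)×12 = 1740 mm² (U = 1.0, A_e = A_n). φR_n = 0.75 × 400 × 1740 = 522.0 kN.
Block shear: shear path 2×[49+1×60] = 2×109 mm, A_gv = 2616, A_nv = 2×(109 − 1.5×24)×12 = 1752 mm²; tension across gage: (59 − 1×24)×12 = 420 mm². R_n = min(0.6×400×1752, 0.6×250×2616) + 1.0×400×420 = min(420.48, 392.4) + 168 = 560.4 kN. φR_n = 0.75 × 560.4 = 420.3 kN.
Governing: min(442.0, 656.6, 522.0, 420.3) = 420.3 kN → block shear.

420.3 kN (block shear governs)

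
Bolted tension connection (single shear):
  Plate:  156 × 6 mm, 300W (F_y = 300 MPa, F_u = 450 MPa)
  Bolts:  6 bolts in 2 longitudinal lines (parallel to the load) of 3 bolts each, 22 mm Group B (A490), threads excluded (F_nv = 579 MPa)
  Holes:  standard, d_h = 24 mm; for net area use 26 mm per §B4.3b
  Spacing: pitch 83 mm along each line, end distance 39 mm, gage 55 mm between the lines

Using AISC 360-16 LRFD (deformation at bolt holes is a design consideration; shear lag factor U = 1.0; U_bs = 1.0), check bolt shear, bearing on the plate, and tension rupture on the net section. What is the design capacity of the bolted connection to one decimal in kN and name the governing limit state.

210.6 kN (net-section rupture governs)

Bolt shear: A_b = π(22)²/4 = 380.13 mm². φR_n = 0.75 × 579 × 380.13 × 6 × 1 = 990.4 kN.
Bearing (6 mm plate, F_u = 450 MPa): end bolts L_c = 39 − 24/2 = 27, R_n = min(1.2×27×6×450, 2.4×22×6×450) = 87.48 kN/bolt; interior L_c = 83 − 24 = 59, R_n = 142.56 kN/bolt. φR_n = 0.75 × (2×87.48 + 4×142.56) = 558.9 kN.
Tension rupture (net): A_n = (156 − 2×26)×6 = 624 mm² (U = 1.0, A_e = A_n). φR_n = 0.75 × 450 × 624 = 210.6 kN.
Governing: min(990.4, 558.9, 210.6) = 210.6 kN → net-section rupture.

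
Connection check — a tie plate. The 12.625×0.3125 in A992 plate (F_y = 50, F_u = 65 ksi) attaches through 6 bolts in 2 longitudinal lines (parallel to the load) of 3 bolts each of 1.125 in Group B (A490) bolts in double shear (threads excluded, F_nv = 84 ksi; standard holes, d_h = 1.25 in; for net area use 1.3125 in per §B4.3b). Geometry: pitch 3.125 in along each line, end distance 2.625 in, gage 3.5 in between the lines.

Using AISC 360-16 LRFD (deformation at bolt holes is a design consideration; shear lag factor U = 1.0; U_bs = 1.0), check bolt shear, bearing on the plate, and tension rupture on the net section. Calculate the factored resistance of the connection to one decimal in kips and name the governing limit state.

152.3 kips (net-section rupture governs)

Bolt shear: A_b = π(1.125)²/4 = 0.99402 in². φR_n = 0.75 × 84 × 0.99402 × 6 × 2 = 751.5 kips.
Bearing (0.3125 in plate, F_u = 65 ksi): end bolts L_c = 2.625 − 1.25/2 = 2, R_n = min(1.2×2×0.3125×65, 2.4×1.125×0.3125×65) = 48.75 kips/bolt; interior L_c = 3.125 − 1.25 = 1.875, R_n = 45.703 kips/bolt. φR_n = 0.75 × (2×48.75 + 4×45.703) = 210.2 kips.
Tension rupture (net): A_n = (12.625 − 2×1.3125)×0.3125 = 3.125 in² (U = 1.0, A_e = A_n). φR_n = 0.75 × 65 × 3.125 = 152.3 kips.
Governing: min(751.5, 210.2, 152.3) = 152.3 kips → net-section rupture.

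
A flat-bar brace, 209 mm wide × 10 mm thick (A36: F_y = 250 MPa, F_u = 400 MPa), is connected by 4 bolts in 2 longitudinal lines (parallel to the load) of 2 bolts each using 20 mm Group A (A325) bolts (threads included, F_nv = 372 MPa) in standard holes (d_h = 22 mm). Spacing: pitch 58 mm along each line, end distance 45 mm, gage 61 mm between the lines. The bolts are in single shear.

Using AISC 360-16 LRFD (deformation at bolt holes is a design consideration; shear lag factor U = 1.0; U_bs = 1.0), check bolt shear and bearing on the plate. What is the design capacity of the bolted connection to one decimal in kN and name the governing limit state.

Bolt shear: A_b = π(20)²/4 = 314.16 mm². φR_n = 0.75 × 372 × 314.16 × 4 × 1 = 350.6 kN.
Bearing (10 mm plate, F_u = 400 MPa): end bolts L_c = 45 − 22/2 = 34, R_n = min(1.2×34×10×400, 2.4×20×10×400) = 163.2 kN/bolt; interior L_c = 58 − 22 = 36, R_n = 172.8 kN/bolt. φR_n = 0.75 × (2×163.2 + 2×172.8) = 504.0 kN.
Governing: min(350.6, 504.0) = 350.6 kN → bolt shear.

350.6 kN (bolt shear governs)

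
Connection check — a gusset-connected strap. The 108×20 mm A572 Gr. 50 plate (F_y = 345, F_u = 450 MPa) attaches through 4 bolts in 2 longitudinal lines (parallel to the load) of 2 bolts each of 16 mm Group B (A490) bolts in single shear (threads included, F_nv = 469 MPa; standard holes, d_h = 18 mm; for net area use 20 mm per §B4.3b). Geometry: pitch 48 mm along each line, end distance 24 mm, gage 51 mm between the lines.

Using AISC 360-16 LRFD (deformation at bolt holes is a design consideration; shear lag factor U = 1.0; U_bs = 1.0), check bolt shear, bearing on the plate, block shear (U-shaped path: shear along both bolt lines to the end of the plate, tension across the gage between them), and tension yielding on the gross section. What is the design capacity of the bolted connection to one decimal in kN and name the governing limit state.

Bolt shear: A_b = π(16)²/4 = 201.06 mm². φR_n = 0.75 × 469 × 201.06 × 4 × 1 = 282.9 kN.
Bearing (20 mm plate, F_u = 450 MPa): end bolts L_c = 24 − 18/2 = 15, R_n = min(1.2×15×20×450, 2.4×16×20×450) = 162 kN/bolt; interior L_c = 48 − 18 = 30, R_n = 324 kN/bolt. φR_n = 0.75 × (2×162 + 2×324) = 729.0 kN.
Block shear: shear path 2×[24+1×48] = 2×72 mm, A_gv = 2880, A_nv = 2×(72 − 1.5×20)×20 = 1680 mm²; tension across gage: (51 − 1×20)×20 = 620 mm². R_n = min(0.6×450×1680, 0.6×345×2880) + 1.0×450×620 = min(453.6, 596.16) + 279 = 732.6 kN. φR_n = 0.75 × 732.6 = 549.5 kN.
Tension yield (gross): A_g = 108×20 = 2160 mm². φR_n = 0.90 × 345 × 2160 = 670.7 kN.
Governing: min(282.9, 729.0, 549.5, 670.7) = 282.9 kN → bolt shear.

282.9 kN (bolt shear governs)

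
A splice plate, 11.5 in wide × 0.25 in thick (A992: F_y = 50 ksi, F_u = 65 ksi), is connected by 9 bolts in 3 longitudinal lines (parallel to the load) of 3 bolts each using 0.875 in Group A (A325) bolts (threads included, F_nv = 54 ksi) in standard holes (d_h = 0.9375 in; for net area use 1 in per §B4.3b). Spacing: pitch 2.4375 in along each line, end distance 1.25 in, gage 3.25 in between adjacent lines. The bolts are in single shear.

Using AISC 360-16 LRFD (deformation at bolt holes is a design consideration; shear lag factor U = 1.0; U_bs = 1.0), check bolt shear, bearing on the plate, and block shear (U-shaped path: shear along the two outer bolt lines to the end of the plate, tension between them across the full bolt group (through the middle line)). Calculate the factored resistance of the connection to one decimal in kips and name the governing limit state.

107.9 kips (block shear governs)

Bolt shear: A_b = π(0.875)²/4 = 0.60132 in². φR_n = 0.75 × 54 × 0.60132 × 9 × 1 = 219.2 kips.
Bearing (0.25 in plate, F_u = 65 ksi): end bolts L_c = 1.25 − 0.9375/2 = 0.78125, R_n = min(1.2×0.78125×0.25×65, 2.4×0.875×0.25×65) = 15.234 kips/bolt; interior L_c = 2.4375 − 0.9375 = 1.5, R_n = 29.25 kips/bolt. φR_n = 0.75 × (3×15.234 + 6×29.25) = 165.9 kips.
Block shear: shear path 2×[1.25+2×2.4375] = 2×6.125 in, A_gv = 3.0625, A_nv = 2×(6.125 − 2.5×1)×0.25 = 1.8125 in²; tension across gage: (6.5 − 2×1)×0.25 = 1.125 in². R_n = min(0.6×65×1.8125, 0.6×50×3.0625) + 1.0×65×1.125 = min(70.688, 91.875) + 73.125 = 143.81 kips. φR_n = 0.75 × 143.81 = 107.9 kips.
Governing: min(219.2, 165.9, 107.9) = 107.9 kips → block shear.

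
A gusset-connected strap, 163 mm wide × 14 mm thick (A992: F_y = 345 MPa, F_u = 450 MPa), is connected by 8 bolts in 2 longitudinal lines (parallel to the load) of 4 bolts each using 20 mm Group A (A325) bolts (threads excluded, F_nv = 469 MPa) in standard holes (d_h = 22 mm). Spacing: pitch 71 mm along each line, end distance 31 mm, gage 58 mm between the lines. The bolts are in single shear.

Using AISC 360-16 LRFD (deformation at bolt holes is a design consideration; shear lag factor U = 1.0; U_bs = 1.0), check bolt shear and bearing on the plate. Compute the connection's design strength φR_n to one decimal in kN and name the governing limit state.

Bolt shear: A_b = π(20)²/4 = 314.16 mm². φR_n = 0.75 × 469 × 314.16 × 8 × 1 = 884.0 kN.
Bearing (14 mm plate, F_u = 450 MPa): end bolts L_c = 31 − 22/2 = 20, R_n = min(1.2×20×14×450, 2.4×20×14×450) = 151.2 kN/bolt; interior L_c = 71 − 22 = 49, R_n = 302.4 kN/bolt. φR_n = 0.75 × (2×151.2 + 6×302.4) = 1587.6 kN.
Governing: min(884.0, 1587.6) = 884.0 kN → bolt shear.

884.0 kN (bolt shear governs)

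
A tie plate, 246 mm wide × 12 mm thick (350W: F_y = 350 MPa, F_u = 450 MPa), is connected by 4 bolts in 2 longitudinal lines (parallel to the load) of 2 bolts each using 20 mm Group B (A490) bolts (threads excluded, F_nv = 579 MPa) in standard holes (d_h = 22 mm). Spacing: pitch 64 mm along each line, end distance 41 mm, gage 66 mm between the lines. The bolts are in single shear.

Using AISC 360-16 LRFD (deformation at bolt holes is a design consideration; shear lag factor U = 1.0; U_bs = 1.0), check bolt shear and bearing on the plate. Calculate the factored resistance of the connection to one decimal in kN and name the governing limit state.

Bolt shear: A_b = π(20)²/4 = 314.16 mm². φR_n = 0.75 × 579 × 314.16 × 4 × 1 = 545.7 kN.
Bearing (12 mm plate, F_u = 450 MPa): end bolts L_c = 41 − 22/2 = 30, R_n = min(1.2×30×12×450, 2.4×20×12×450) = 194.4 kN/bolt; interior L_c = 64 − 22 = 42, R_n = 259.2 kN/bolt. φR_n = 0.75 × (2×194.4 + 2×259.2) = 680.4 kN.
Governing: min(545.7, 680.4) = 545.7 kN → bolt shear.

545.7 kN (bolt shear governs)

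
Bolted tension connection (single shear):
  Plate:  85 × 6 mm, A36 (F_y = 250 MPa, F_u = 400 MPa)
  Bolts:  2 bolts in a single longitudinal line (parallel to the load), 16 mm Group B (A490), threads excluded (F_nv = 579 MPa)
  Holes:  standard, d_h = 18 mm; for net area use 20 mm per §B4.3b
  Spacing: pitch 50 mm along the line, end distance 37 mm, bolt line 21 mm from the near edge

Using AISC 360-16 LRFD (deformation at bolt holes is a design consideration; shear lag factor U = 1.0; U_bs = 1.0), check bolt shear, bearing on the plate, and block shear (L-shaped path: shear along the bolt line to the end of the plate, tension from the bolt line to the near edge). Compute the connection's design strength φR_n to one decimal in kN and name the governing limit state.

Bolt shear: A_b = π(16)²/4 = 201.06 mm². φR_n = 0.75 × 579 × 201.06 × 2 × 1 = 174.6 kN.
Bearing (6 mm plate, F_u = 400 MPa): end bolts L_c = 37 − 18/2 = 28, R_n = min(1.2×28×6×400, 2.4×16×6×400) = 80.64 kN/bolt; interior L_c = 50 − 18 = 32, R_n = 92.16 kN/bolt. φR_n = 0.75 × (1×80.64 + 1×92.16) = 129.6 kN.
Block shear: shear path 1×[37+1×50] = 1×87 mm, A_gv = 522, A_nv = 1×(87 − 1.5×20)×6 = 342 mm²; tension to near edge: (21 − 0.5×20)×6 = 66 mm². R_n = min(0.6×400×342, 0.6×250×522) + 1.0×400×66 = min(82.08, 78.3) + 26.4 = 104.7 kN. φR_n = 0.75 × 104.7 = 78.5 kN.
Governing: min(174.6, 129.6, 78.5) = 78.5 kN → block shear.

78.5 kN (block shear governs)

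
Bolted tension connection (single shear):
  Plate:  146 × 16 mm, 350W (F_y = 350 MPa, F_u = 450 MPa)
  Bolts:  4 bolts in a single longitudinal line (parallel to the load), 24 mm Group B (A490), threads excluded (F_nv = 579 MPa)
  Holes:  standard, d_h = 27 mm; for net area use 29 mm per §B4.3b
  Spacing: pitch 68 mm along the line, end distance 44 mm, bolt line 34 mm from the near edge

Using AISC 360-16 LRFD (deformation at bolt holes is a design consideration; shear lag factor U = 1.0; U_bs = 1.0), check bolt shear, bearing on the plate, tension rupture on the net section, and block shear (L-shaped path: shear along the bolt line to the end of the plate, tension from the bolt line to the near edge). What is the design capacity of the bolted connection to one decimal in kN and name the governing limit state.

580.0 kN (block shear governs)

Bolt shear: A_b = π(24)²/4 = 452.39 mm². φR_n = 0.75 × 579 × 452.39 × 4 × 1 = 785.8 kN.
Bearing (16 mm plate, F_u = 450 MPa): end bolts L_c = 44 − 27/2 = 30.5, R_n = min(1.2×30.5×16×450, 2.4×24×16×450) = 263.52 kN/bolt; interior L_c = 68 − 27 = 41, R_n = 354.24 kN/bolt. φR_n = 0.75 × (1×263.52 + 3×354.24) = 994.7 kN.
Tension rupture (net): A_n = (146 − 1×29)×16 = 1872 mm² (U = 1.0, A_e = A_n). φR_n = 0.75 × 450 × 1872 = 631.8 kN.
Block shear: shear path 1×[44+3×68] = 1×248 mm, A_gv = 3968, A_nv = 1×(248 − 3.5×29)×16 = 2344 mm²; tension to near edge: (34 − 0.5×29)×16 = 312 mm². R_n = min(0.6×450×2344, 0.6×350×3968) + 1.0×450×312 = min(632.88, 833.28) + 140.4 = 773.28 kN. φR_n = 0.75 × 773.28 = 580.0 kN.
Governing: min(785.8, 994.7, 631.8, 580.0) = 580.0 kN → block shear.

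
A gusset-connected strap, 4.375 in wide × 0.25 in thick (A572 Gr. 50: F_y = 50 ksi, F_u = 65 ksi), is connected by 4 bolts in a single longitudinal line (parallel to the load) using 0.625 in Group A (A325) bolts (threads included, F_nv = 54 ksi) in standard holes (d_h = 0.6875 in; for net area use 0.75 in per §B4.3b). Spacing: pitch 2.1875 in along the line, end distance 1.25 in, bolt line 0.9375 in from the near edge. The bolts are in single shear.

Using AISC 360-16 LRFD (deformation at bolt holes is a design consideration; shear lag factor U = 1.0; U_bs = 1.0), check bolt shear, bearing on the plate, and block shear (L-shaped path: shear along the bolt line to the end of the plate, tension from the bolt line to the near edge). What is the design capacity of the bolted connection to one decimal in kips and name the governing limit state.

Bolt shear: A_b = π(0.625)²/4 = 0.3068 in². φR_n = 0.75 × 54 × 0.3068 × 4 × 1 = 49.7 kips.
Bearing (0.25 in plate, F_u = 65 ksi): end bolts L_c = 1.25 − 0.6875/2 = 0.90625, R_n = min(1.2×0.90625×0.25×65, 2.4×0.625×0.25×65) = 17.672 kips/bolt; interior L_c = 2.1875 − 0.6875 = 1.5, R_n = 24.375 kips/bolt. φR_n = 0.75 × (1×17.672 + 3×24.375) = 68.1 kips.
Block shear: shear path 1×[1.25+3×2.1875] = 1×7.8125 in, A_gv = 1.9531, A_nv = 1×(7.8125 − 3.5×0.75)×0.25 = 1.2969 in²; tension to near edge: (0.9375 − 0.5×0.75)×0.25 = 0.14063 in². R_n = min(0.6×65×1.2969, 0.6×50×1.9531) + 1.0×65×0.14063 = min(50.579, 58.593) + 9.141 = 59.72 kips. φR_n = 0.75 × 59.72 = 44.8 kips.
Governing: min(49.7, 68.1, 44.8) = 44.8 kips → block shear.

44.8 kips (block shear governs)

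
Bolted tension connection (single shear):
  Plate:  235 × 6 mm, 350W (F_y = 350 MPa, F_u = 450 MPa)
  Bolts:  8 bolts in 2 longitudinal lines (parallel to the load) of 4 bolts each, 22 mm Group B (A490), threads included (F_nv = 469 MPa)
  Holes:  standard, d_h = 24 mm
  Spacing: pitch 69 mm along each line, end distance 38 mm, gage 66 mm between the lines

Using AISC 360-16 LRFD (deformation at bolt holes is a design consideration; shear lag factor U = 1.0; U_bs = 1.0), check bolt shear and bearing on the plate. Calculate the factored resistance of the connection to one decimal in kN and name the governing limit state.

767.9 kN (bearing governs)

Bolt shear: A_b = π(22)²/4 = 380.13 mm². φR_n = 0.75 × 469 × 380.13 × 8 × 1 = 1069.7 kN.
Bearing (6 mm plate, F_u = 450 MPa): end bolts L_c = 38 − 24/2 = 26, R_n = min(1.2×26×6×450, 2.4×22×6×450) = 84.24 kN/bolt; interior L_c = 69 − 24 = 45, R_n = 142.56 kN/bolt. φR_n = 0.75 × (2×84.24 + 6×142.56) = 767.9 kN.
Governing: min(1069.7, 767.9) = 767.9 kN → bearing.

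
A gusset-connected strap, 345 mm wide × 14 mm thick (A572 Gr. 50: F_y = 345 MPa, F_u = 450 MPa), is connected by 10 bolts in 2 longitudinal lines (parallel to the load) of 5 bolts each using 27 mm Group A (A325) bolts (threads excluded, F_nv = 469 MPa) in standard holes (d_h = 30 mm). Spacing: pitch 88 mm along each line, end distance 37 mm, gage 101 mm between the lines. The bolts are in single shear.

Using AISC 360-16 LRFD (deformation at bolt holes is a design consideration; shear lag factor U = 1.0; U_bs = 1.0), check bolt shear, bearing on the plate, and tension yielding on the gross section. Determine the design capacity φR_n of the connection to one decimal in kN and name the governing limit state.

Bolt shear: A_b = π(27)²/4 = 572.56 mm². φR_n = 0.75 × 469 × 572.56 × 10 × 1 = 2014.0 kN.
Bearing (14 mm plate, F_u = 450 MPa): end bolts L_c = 37 − 30/2 = 22, R_n = min(1.2×22×14×450, 2.4×27×14×450) = 166.32 kN/bolt; interior L_c = 88 − 30 = 58, R_n = 408.24 kN/bolt. φR_n = 0.75 × (2×166.32 + 8×408.24) = 2698.9 kN.
Tension yield (gross): A_g = 345×14 = 4830 mm². φR_n = 0.90 × 345 × 4830 = 1499.7 kN.
Governing: min(2014.0, 2698.9, 1499.7) = 1499.7 kN → gross-section yield.

1499.7 kN (gross-section yield governs)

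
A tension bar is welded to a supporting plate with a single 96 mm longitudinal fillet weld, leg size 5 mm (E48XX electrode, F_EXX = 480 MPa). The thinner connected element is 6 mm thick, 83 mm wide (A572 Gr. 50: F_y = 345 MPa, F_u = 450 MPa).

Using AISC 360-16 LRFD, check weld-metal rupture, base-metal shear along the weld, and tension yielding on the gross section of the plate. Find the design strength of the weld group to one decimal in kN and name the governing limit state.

73.3 kN (weld metal governs)

Weld metal: throat = 0.707×5 = 3.535 mm, L = 96 mm. φR_n = 0.75 × 0.6 × 480 × 3.535 × 96 = 73.3 kN.
Base metal shear (6 mm plate): yield φR_n = 1.0×0.6×345×6×96 = 119.2 kN; rupture φR_n = 0.75×0.6×450×6×96 = 116.6 kN; take 116.6 kN (rupture).
Tension yield (gross): A_g = 83×6 = 498 mm². φR_n = 0.90 × 345 × 498 = 154.6 kN.
Governing: min(73.3, 116.6, 154.6) = 73.3 kN → weld metal.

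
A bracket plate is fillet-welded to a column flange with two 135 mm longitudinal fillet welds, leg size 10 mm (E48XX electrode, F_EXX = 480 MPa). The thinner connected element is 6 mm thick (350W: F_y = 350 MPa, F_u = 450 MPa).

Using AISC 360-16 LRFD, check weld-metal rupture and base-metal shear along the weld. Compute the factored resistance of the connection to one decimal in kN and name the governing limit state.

Weld metal: throat = 0.707×10 = 7.07 mm, L = 2×135 = 270 mm. φR_n = 0.75 × 0.6 × 480 × 7.07 × 270 = 412.3 kN.
Base metal shear (6 mm plate): yield φR_n = 1.0×0.6×350×6×270 = 340.2 kN; rupture φR_n = 0.75×0.6×450×6×270 = 328.1 kN; take 328.1 kN (rupture).
Governing: min(412.3, 328.1) = 328.1 kN → base-metal shear.

328.1 kN (base-metal shear governs)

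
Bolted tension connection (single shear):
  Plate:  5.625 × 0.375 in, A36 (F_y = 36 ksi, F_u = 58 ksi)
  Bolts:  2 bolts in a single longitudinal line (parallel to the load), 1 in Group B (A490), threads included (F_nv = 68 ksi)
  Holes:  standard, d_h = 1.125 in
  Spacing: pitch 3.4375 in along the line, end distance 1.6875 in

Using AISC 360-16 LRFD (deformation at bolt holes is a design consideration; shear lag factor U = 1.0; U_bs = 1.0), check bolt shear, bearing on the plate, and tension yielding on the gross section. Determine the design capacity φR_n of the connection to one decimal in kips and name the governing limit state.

61.2 kips (bearing governs)

Bolt shear: A_b = π(1)²/4 = 0.7854 in². φR_n = 0.75 × 68 × 0.7854 × 2 × 1 = 80.1 kips.
Bearing (0.375 in plate, F_u = 58 ksi): end bolts L_c = 1.6875 − 1.125/2 = 1.125, R_n = min(1.2×1.125×0.375×58, 2.4×1×0.375×58) = 29.363 kips/bolt; interior L_c = 3.4375 − 1.125 = 2.3125, R_n = 52.2 kips/bolt. φR_n = 0.75 × (1×29.363 + 1×52.2) = 61.2 kips.
Tension yield (gross): A_g = 5.625×0.375 = 2.1094 in². φR_n = 0.90 × 36 × 2.1094 = 68.3 kips.
Governing: min(80.1, 61.2, 68.3) = 61.2 kips → bearing.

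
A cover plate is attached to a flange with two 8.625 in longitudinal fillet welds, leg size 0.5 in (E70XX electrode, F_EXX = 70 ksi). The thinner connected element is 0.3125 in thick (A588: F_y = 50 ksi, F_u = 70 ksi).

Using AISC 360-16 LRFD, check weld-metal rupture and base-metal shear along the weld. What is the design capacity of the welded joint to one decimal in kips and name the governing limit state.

Weld metal: throat = 0.707×0.5 = 0.3535 in, L = 2×8.625 = 17.25 in. φR_n = 0.75 × 0.6 × 70 × 0.3535 × 17.25 = 192.1 kips.
Base metal shear (0.3125 in plate): yield φR_n = 1.0×0.6×50×0.3125×17.25 = 161.7 kips; rupture φR_n = 0.75×0.6×70×0.3125×17.25 = 169.8 kips; take 161.7 kips (yield).
Governing: min(192.1, 161.7) = 161.7 kips → base-metal shear.

161.7 kips (base-metal shear governs)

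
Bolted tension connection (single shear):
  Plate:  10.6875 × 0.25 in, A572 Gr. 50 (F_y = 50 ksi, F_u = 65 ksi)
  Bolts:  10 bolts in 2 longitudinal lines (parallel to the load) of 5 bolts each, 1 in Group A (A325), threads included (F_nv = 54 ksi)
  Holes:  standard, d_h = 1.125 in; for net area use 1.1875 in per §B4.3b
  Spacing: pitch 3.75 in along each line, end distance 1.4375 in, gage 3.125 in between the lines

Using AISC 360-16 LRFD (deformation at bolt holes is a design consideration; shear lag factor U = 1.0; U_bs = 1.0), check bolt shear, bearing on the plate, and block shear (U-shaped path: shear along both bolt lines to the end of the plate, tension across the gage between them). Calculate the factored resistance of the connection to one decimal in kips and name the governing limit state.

Bolt shear: A_b = π(1)²/4 = 0.7854 in². φR_n = 0.75 × 54 × 0.7854 × 10 × 1 = 318.1 kips.
Bearing (0.25 in plate, F_u = 65 ksi): end bolts L_c = 1.4375 − 1.125/2 = 0.875, R_n = min(1.2×0.875×0.25×65, 2.4×1×0.25×65) = 17.063 kips/bolt; interior L_c = 3.75 − 1.125 = 2.625, R_n = 39 kips/bolt. φR_n = 0.75 × (2×17.063 + 8×39) = 259.6 kips.
Block shear: shear path 2×[1.4375+4×3.75] = 2×16.4375 in, A_gv = 8.2188, A_nv = 2×(16.4375 − 4.5×1.1875)×0.25 = 5.5469 in²; tension across gage: (3.125 − 1×1.1875)×0.25 = 0.48438 in². R_n = min(0.6×65×5.5469, 0.6×50×8.2188) + 1.0×65×0.48438 = min(216.33, 246.56) + 31.485 = 247.82 kips. φR_n = 0.75 × 247.82 = 185.9 kips.
Governing: min(318.1, 259.6, 185.9) = 185.9 kips → block shear.

185.9 kips (block shear governs)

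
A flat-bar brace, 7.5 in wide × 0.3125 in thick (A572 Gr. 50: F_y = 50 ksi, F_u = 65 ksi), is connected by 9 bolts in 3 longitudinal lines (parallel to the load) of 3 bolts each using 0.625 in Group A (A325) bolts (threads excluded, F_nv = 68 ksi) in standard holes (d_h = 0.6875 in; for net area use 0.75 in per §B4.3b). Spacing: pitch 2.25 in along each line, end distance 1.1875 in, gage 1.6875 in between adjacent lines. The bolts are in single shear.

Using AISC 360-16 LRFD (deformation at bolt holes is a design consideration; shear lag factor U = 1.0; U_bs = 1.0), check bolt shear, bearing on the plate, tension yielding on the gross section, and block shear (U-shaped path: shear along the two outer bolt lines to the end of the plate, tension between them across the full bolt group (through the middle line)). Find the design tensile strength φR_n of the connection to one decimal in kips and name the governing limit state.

98.3 kips (block shear governs)

Bolt shear: A_b = π(0.625)²/4 = 0.3068 in². φR_n = 0.75 × 68 × 0.3068 × 9 × 1 = 140.8 kips.
Bearing (0.3125 in plate, F_u = 65 ksi): end bolts L_c = 1.1875 − 0.6875/2 = 0.84375, R_n = min(1.2×0.84375×0.3125×65, 2.4×0.625×0.3125×65) = 20.566 kips/bolt; interior L_c = 2.25 − 0.6875 = 1.5625, R_n = 30.469 kips/bolt. φR_n = 0.75 × (3×20.566 + 6×30.469) = 183.4 kips.
Tension yield (gross): A_g = 7.5×0.3125 = 2.3438 in². φR_n = 0.90 × 50 × 2.3438 = 105.5 kips.
Block shear: shear path 2×[1.1875+2×2.25] = 2×5.6875 in, A_gv = 3.5547, A_nv = 2×(5.6875 − 2.5×0.75)×0.3125 = 2.3828 in²; tension across gage: (3.375 − 2×0.75)×0.3125 = 0.58594 in². R_n = min(0.6×65×2.3828, 0.6×50×3.5547) + 1.0×65×0.58594 = min(92.929, 106.64) + 38.086 = 131.02 kips. φR_n = 0.75 × 131.02 = 98.3 kips.
Governing: min(140.8, 183.4, 105.5, 98.3) = 98.3 kips → block shear.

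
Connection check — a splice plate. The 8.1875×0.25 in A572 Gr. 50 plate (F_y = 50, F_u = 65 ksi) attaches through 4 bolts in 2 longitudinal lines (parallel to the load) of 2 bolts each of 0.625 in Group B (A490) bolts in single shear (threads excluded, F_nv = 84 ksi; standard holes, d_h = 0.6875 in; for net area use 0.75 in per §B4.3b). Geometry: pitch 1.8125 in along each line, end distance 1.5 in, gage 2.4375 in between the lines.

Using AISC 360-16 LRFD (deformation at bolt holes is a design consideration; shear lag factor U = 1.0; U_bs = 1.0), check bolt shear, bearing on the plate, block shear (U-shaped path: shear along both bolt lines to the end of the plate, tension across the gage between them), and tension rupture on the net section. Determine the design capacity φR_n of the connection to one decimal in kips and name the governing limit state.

52.6 kips (block shear governs)

Bolt shear: A_b = π(0.625)²/4 = 0.3068 in². φR_n = 0.75 × 84 × 0.3068 × 4 × 1 = 77.3 kips.
Bearing (0.25 in plate, F_u = 65 ksi): end bolts L_c = 1.5 − 0.6875/2 = 1.15625, R_n = min(1.2×1.15625×0.25×65, 2.4×0.625×0.25×65) = 22.547 kips/bolt; interior L_c = 1.8125 − 0.6875 = 1.125, R_n = 21.938 kips/bolt. φR_n = 0.75 × (2×22.547 + 2×21.938) = 66.7 kips.
Block shear: shear path 2×[1.5+1×1.8125] = 2×3.3125 in, A_gv = 1.6563, A_nv = 2×(3.3125 − 1.5×0.75)×0.25 = 1.0938 in²; tension across gage: (2.4375 − 1×0.75)×0.25 = 0.42188 in². R_n = min(0.6×65×1.0938, 0.6×50×1.6563) + 1.0×65×0.42188 = min(42.658, 49.689) + 27.422 = 70.08 kips. φR_n = 0.75 × 70.08 = 52.6 kips.
Tension rupture (net): A_n = (8.1875 − 2×0.75)×0.25 = 1.6719 in² (U = 1.0, A_e = A_n). φR_n = 0.75 × 65 × 1.6719 = 81.5 kips.
Governing: min(77.3, 66.7, 52.6, 81.5) = 52.6 kips → block shear.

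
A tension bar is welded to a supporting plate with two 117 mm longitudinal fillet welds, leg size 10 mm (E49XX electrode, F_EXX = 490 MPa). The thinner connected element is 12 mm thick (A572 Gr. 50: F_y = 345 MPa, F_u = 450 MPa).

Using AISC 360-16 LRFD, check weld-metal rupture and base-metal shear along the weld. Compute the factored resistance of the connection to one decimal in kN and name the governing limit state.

364.8 kN (weld metal governs)

Weld metal: throat = 0.707×10 = 7.07 mm, L = 2×117 = 234 mm. φR_n = 0.75 × 0.6 × 490 × 7.07 × 234 = 364.8 kN.
Base metal shear (12 mm plate): yield φR_n = 1.0×0.6×345×12×234 = 581.3 kN; rupture φR_n = 0.75×0.6×450×12×234 = 568.6 kN; take 568.6 kN (rupture).
Governing: min(364.8, 568.6) = 364.8 kN → weld metal.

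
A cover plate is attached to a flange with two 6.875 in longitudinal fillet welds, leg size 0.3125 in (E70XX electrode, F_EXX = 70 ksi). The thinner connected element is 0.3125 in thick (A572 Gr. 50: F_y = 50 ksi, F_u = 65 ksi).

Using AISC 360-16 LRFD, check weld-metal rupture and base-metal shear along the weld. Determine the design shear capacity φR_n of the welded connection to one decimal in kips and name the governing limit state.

95.7 kips (weld metal governs)

Weld metal: throat = 0.707×0.3125 = 0.22094 in, L = 2×6.875 = 13.75 in. φR_n = 0.75 × 0.6 × 70 × 0.22094 × 13.75 = 95.7 kips.
Base metal shear (0.3125 in plate): yield φR_n = 1.0×0.6×50×0.3125×13.75 = 128.9 kips; rupture φR_n = 0.75×0.6×65×0.3125×13.75 = 125.7 kips; take 125.7 kips (rupture).
Governing: min(95.7, 125.7) = 95.7 kips → weld metal.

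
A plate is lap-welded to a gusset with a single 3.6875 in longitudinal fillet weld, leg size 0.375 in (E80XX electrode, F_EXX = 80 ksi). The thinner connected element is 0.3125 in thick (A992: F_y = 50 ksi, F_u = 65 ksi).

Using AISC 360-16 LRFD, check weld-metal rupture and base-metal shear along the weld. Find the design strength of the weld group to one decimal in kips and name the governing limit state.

33.7 kips (base-metal shear governs)

Weld metal: throat = 0.707×0.375 = 0.26513 in, L = 3.6875 in. φR_n = 0.75 × 0.6 × 80 × 0.26513 × 3.6875 = 35.2 kips.
Base metal shear (0.3125 in plate): yield φR_n = 1.0×0.6×50×0.3125×3.6875 = 34.6 kips; rupture φR_n = 0.75×0.6×65×0.3125×3.6875 = 33.7 kips; take 33.7 kips (rupture).
Governing: min(35.2, 33.7) = 33.7 kips → base-metal shear.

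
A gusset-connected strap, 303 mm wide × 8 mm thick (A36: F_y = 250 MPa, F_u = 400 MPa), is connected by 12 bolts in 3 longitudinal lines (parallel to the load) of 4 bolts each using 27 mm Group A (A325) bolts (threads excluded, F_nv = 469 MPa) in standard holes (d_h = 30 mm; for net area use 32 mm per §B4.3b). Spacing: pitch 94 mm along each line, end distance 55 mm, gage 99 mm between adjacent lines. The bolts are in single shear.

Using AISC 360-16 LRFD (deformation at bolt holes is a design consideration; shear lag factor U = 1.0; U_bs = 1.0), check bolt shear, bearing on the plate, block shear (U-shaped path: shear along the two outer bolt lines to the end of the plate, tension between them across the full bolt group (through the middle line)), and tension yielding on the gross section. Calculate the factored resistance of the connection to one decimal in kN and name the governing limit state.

545.4 kN (gross-section yield governs)

Bolt shear: A_b = π(27)²/4 = 572.56 mm². φR_n = 0.75 × 469 × 572.56 × 12 × 1 = 2416.8 kN.
Bearing (8 mm plate, F_u = 400 MPa): end bolts L_c = 55 − 30/2 = 40, R_n = min(1.2×40×8×400, 2.4×27×8×400) = 153.6 kN/bolt; interior L_c = 94 − 30 = 64, R_n = 207.36 kN/bolt. φR_n = 0.75 × (3×153.6 + 9×207.36) = 1745.3 kN.
Block shear: shear path 2×[55+3×94] = 2×337 mm, A_gv = 5392, A_nv = 2×(337 − 3.5×32)×8 = 3600 mm²; tension across gage: (198 − 2×32)×8 = 1072 mm². R_n = min(0.6×400×3600, 0.6×250×5392) + 1.0×400×1072 = min(864, 808.8) + 428.8 = 1237.6 kN. φR_n = 0.75 × 1237.6 = 928.2 kN.
Tension yield (gross): A_g = 303×8 = 2424 mm². φR_n = 0.90 × 250 × 2424 = 545.4 kN.
Governing: min(2416.8, 1745.3, 928.2, 545.4) = 545.4 kN → gross-section yield.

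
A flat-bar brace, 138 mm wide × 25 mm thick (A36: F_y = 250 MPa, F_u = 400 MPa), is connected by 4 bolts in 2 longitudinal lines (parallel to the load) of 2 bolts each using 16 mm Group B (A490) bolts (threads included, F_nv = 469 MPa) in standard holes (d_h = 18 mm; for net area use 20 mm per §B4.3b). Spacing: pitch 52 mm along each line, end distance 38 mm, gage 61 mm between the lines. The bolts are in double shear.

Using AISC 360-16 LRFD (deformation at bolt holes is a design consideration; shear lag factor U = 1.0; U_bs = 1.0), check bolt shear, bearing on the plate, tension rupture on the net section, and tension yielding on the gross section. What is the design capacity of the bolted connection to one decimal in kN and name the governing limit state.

565.8 kN (bolt shear governs)

Bolt shear: A_b = π(16)²/4 = 201.06 mm². φR_n = 0.75 × 469 × 201.06 × 4 × 2 = 565.8 kN.
Bearing (25 mm plate, F_u = 400 MPa): end bolts L_c = 38 − 18/2 = 29, R_n = min(1.2×29×25×400, 2.4×16×25×400) = 348 kN/bolt; interior L_c = 52 − 18 = 34, R_n = 384 kN/bolt. φR_n = 0.75 × (2×348 + 2×384) = 1098.0 kN.
Tension rupture (net): A_n = (138 − 2×20)×25 = 2450 mm² (U = 1.0, A_e = A_n). φR_n = 0.75 × 400 × 2450 = 735.0 kN.
Tension yield (gross): A_g = 138×25 = 3450 mm². φR_n = 0.90 × 250 × 3450 = 776.3 kN.
Governing: min(565.8, 1098.0, 735.0, 776.3) = 565.8 kN → bolt shear.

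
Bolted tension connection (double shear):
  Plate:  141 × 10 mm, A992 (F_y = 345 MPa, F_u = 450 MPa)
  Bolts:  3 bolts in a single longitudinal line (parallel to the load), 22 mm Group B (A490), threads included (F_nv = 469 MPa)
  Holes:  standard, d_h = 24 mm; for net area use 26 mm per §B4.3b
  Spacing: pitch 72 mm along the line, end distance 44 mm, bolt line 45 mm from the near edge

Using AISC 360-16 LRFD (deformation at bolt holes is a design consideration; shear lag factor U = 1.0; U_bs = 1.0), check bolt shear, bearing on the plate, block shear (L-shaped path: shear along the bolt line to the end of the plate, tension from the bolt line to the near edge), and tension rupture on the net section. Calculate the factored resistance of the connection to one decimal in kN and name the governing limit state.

357.1 kN (block shear governs)

Bolt shear: A_b = π(22)²/4 = 380.13 mm². φR_n = 0.75 × 469 × 380.13 × 3 × 2 = 802.3 kN.
Bearing (10 mm plate, F_u = 450 MPa): end bolts L_c = 44 − 24/2 = 32, R_n = min(1.2×32×10×450, 2.4×22×10×450) = 172.8 kN/bolt; interior L_c = 72 − 24 = 48, R_n = 237.6 kN/bolt. φR_n = 0.75 × (1×172.8 + 2×237.6) = 486.0 kN.
Block shear: shear path 1×[44+2×72] = 1×188 mm, A_gv = 1880, A_nv = 1×(188 − 2.5×26)×10 = 1230 mm²; tension to near edge: (45 − 0.5×26)×10 = 320 mm². R_n = min(0.6×450×1230, 0.6×345×1880) + 1.0×450×320 = min(332.1, 389.16) + 144 = 476.1 kN. φR_n = 0.75 × 476.1 = 357.1 kN.
Tension rupture (net): A_n = (141 − 1×26)×10 = 1150 mm² (U = 1.0, A_e = A_n). φR_n = 0.75 × 450 × 1150 = 388.1 kN.
Governing: min(802.3, 486.0, 357.1, 388.1) = 357.1 kN → block shear.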